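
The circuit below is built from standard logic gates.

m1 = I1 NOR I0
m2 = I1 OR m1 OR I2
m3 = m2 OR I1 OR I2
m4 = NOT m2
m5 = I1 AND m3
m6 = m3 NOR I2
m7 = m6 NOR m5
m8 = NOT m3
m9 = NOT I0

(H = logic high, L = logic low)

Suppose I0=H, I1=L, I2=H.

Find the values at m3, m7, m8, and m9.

m1 = I1 NOR I0 = L NOR H = L
m2 = I1 OR m1 OR I2 = L OR L OR H = H
m3 = m2 OR I1 OR I2 = H OR L OR H = H
m5 = I1 AND m3 = L AND H = L
m6 = m3 NOR I2 = H NOR H = L
m7 = m6 NOR m5 = L NOR L = H
m8 = NOT m3 = NOT H = L
m9 = NOT I0 = NOT H = L

m3 = H  m7 = H  m8 = L  m9 = L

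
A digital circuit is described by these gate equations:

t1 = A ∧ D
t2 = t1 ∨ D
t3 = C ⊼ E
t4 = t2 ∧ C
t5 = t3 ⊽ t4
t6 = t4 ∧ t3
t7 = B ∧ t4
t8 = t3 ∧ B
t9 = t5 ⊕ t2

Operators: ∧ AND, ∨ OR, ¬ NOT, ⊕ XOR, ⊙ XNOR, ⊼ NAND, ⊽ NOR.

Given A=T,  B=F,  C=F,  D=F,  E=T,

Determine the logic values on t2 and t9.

t2 = F  t9 = F

t1 = A AND D = T AND F = F
t2 = t1 OR D = F OR F = F
t3 = C NAND E = F NAND T = T
t4 = t2 AND C = F AND F = F
t5 = t3 NOR t4 = T NOR F = F
t9 = t5 XOR t2 = F XOR F = F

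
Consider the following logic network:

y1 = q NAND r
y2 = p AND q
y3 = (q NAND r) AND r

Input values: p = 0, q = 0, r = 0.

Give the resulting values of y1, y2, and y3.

y1 = 0 NAND 0 = 1
y2 = 0 AND 0 = 0
y3 = (0 NAND 0) AND 0 = 0

y1 = 1; y2 = 0; y3 = 0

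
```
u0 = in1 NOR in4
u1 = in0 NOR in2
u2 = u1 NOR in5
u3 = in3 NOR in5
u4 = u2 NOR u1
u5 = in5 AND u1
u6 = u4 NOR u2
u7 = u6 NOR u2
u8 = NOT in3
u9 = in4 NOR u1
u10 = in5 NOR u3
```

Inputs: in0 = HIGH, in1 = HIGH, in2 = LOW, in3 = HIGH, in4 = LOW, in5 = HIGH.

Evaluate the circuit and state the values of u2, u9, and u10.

u1 = in0 NOR in2 = HIGH NOR LOW = LOW
u2 = u1 NOR in5 = LOW NOR HIGH = LOW
u3 = in3 NOR in5 = HIGH NOR HIGH = LOW
u9 = in4 NOR u1 = LOW NOR LOW = HIGH
u10 = in5 NOR u3 = HIGH NOR LOW = LOW

u2 = LOW; u9 = HIGH; u10 = LOW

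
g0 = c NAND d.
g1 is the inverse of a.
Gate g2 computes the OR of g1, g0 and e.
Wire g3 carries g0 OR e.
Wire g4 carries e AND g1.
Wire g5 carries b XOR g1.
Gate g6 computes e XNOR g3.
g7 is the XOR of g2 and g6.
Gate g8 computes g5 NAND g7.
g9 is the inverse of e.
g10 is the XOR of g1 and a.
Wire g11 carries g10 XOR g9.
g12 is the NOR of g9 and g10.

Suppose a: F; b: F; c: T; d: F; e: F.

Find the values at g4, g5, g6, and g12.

g0 = c NAND d = T NAND F = T
g1 = NOT a = NOT F = T
g3 = g0 OR e = T OR F = T
g4 = e AND g1 = F AND T = F
g5 = b XOR g1 = F XOR T = T
g6 = e XNOR g3 = F XNOR T = F
g9 = NOT e = NOT F = T
g10 = g1 XOR a = T XOR F = T
g12 = g9 NOR g10 = T NOR T = F

g4 = F  g5 = T  g6 = F  g12 = F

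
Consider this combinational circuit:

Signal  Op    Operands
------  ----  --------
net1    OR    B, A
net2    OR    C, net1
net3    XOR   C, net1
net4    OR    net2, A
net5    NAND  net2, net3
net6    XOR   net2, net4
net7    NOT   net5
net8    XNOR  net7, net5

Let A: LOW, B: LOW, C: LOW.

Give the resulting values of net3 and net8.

net3 = LOW  net8 = LOW

net1 = B OR A = LOW OR LOW = LOW
net2 = C OR net1 = LOW OR LOW = LOW
net3 = C XOR net1 = LOW XOR LOW = LOW
net5 = net2 NAND net3 = LOW NAND LOW = HIGH
net7 = NOT net5 = NOT HIGH = LOW
net8 = net7 XNOR net5 = LOW XNOR HIGH = LOW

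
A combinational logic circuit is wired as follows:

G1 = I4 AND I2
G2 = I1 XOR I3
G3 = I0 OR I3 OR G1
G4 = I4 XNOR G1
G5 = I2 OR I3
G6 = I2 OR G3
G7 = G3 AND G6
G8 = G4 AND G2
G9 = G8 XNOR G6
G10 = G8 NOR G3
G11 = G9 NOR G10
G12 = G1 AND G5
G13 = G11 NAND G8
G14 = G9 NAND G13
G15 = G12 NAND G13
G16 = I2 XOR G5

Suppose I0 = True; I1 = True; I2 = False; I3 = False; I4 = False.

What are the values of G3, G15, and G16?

G3 = True, G15 = True, G16 = False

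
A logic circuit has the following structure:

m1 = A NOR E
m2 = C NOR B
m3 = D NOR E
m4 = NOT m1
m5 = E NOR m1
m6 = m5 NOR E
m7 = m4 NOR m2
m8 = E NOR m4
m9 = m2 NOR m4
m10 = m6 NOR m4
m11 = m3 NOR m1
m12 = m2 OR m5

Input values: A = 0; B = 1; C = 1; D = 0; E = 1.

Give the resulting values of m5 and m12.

m1 = A NOR E = 0 NOR 1 = 0
m2 = C NOR B = 1 NOR 1 = 0
m5 = E NOR m1 = 1 NOR 0 = 0
m12 = m2 OR m5 = 0 OR 0 = 0

m5 = 0, m12 = 0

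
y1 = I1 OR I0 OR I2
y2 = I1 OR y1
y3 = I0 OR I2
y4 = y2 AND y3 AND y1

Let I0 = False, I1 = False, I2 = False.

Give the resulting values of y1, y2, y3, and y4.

y1 = False, y2 = False, y3 = False, y4 = False

y1 = I1 OR I0 OR I2 = False OR False OR False = False
y2 = I1 OR y1 = False OR False = False
y3 = I0 OR I2 = False OR False = False
y4 = y2 AND y3 AND y1 = False AND False AND False = False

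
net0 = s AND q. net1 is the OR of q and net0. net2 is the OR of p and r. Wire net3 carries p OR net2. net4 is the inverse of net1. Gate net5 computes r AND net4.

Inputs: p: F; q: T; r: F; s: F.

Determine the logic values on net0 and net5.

net0 = F, net5 = F

net0 = s AND q = F AND T = F
net1 = q OR net0 = T OR F = T
net4 = NOT net1 = NOT T = F
net5 = r AND net4 = F AND F = F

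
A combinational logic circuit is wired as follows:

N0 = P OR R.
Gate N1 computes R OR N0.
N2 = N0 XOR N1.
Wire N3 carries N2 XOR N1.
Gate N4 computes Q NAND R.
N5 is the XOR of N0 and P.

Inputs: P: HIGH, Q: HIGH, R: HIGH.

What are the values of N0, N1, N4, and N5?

N0 = HIGH, N1 = HIGH, N4 = LOW, N5 = LOW

N0 = P OR R = HIGH OR HIGH = HIGH
N1 = R OR N0 = HIGH OR HIGH = HIGH
N4 = Q NAND R = HIGH NAND HIGH = LOW
N5 = N0 XOR P = HIGH XOR HIGH = LOW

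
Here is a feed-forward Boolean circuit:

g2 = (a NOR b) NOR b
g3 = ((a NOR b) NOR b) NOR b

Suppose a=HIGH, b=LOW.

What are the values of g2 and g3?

g2 = HIGH; g3 = LOW

g2 = (HIGH NOR LOW) NOR LOW = HIGH
g3 = ((HIGH NOR LOW) NOR LOW) NOR LOW = LOW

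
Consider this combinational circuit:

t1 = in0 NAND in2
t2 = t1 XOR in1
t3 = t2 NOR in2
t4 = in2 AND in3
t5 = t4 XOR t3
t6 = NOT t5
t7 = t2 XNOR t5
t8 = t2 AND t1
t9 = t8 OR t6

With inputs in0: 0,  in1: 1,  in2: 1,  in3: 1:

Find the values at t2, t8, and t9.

t2 = 0  t8 = 0  t9 = 0

t1 = in0 NAND in2 = 0 NAND 1 = 1
t2 = t1 XOR in1 = 1 XOR 1 = 0
t3 = t2 NOR in2 = 0 NOR 1 = 0
t4 = in2 AND in3 = 1 AND 1 = 1
t5 = t4 XOR t3 = 1 XOR 0 = 1
t6 = NOT t5 = NOT 1 = 0
t8 = t2 AND t1 = 0 AND 1 = 0
t9 = t8 OR t6 = 0 OR 0 = 0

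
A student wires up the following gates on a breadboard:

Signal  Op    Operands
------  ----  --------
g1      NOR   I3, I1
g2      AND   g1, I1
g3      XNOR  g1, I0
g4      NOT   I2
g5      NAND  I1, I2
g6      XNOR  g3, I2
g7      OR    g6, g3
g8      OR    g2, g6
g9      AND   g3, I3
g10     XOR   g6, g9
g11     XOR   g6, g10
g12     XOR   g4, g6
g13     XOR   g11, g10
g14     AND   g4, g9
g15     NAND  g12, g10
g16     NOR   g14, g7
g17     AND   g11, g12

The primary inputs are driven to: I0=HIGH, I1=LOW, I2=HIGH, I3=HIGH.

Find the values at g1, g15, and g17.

g1 = LOW; g15 = HIGH; g17 = LOW

g1 = I3 NOR I1 = HIGH NOR LOW = LOW
g3 = g1 XNOR I0 = LOW XNOR HIGH = LOW
g4 = NOT I2 = NOT HIGH = LOW
g6 = g3 XNOR I2 = LOW XNOR HIGH = LOW
g9 = g3 AND I3 = LOW AND HIGH = LOW
g10 = g6 XOR g9 = LOW XOR LOW = LOW
g11 = g6 XOR g10 = LOW XOR LOW = LOW
g12 = g4 XOR g6 = LOW XOR LOW = LOW
g15 = g12 NAND g10 = LOW NAND LOW = HIGH
g17 = g11 AND g12 = LOW AND LOW = LOW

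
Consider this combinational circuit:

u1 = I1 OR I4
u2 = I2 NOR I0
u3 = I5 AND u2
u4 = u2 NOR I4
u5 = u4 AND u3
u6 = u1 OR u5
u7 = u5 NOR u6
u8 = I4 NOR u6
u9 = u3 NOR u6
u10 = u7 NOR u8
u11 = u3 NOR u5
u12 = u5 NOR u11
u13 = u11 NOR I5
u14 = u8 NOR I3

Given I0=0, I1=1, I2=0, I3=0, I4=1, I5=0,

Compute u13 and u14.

u1 = I1 OR I4 = 1 OR 1 = 1
u2 = I2 NOR I0 = 0 NOR 0 = 1
u3 = I5 AND u2 = 0 AND 1 = 0
u4 = u2 NOR I4 = 1 NOR 1 = 0
u5 = u4 AND u3 = 0 AND 0 = 0
u6 = u1 OR u5 = 1 OR 0 = 1
u8 = I4 NOR u6 = 1 NOR 1 = 0
u11 = u3 NOR u5 = 0 NOR 0 = 1
u13 = u11 NOR I5 = 1 NOR 0 = 0
u14 = u8 NOR I3 = 0 NOR 0 = 1

u13 = 0; u14 = 1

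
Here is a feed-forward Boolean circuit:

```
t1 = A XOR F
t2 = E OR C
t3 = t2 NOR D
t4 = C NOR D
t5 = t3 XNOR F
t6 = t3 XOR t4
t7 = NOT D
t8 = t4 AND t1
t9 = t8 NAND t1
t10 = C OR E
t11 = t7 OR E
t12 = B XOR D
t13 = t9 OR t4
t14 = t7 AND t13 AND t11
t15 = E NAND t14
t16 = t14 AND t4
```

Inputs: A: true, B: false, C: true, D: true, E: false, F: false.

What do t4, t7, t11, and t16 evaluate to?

t4 = false  t7 = false  t11 = false  t16 = false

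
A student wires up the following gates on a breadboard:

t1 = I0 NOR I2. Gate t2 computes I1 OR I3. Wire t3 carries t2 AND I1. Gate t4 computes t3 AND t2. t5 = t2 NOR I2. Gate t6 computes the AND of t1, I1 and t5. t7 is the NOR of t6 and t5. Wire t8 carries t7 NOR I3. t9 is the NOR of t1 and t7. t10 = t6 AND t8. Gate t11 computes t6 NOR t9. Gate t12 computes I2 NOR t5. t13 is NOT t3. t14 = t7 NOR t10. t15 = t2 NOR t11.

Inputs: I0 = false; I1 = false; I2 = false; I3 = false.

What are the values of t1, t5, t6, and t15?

t1 = true  t5 = true  t6 = false  t15 = false

t1 = I0 NOR I2 = false NOR false = true
t2 = I1 OR I3 = false OR false = false
t5 = t2 NOR I2 = false NOR false = true
t6 = t1 AND I1 AND t5 = true AND false AND true = false
t7 = t6 NOR t5 = false NOR true = false
t9 = t1 NOR t7 = true NOR false = false
t11 = t6 NOR t9 = false NOR false = true
t15 = t2 NOR t11 = false NOR true = false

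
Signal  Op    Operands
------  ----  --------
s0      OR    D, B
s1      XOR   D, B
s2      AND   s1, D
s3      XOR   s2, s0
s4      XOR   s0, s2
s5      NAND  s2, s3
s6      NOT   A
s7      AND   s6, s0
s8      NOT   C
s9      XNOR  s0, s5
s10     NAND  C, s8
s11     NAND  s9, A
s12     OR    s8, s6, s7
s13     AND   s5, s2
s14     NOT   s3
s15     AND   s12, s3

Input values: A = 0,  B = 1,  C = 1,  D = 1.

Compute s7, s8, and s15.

s7 = 1  s8 = 0  s15 = 1

s0 = D OR B = 1 OR 1 = 1
s1 = D XOR B = 1 XOR 1 = 0
s2 = s1 AND D = 0 AND 1 = 0
s3 = s2 XOR s0 = 0 XOR 1 = 1
s6 = NOT A = NOT 0 = 1
s7 = s6 AND s0 = 1 AND 1 = 1
s8 = NOT C = NOT 1 = 0
s12 = s8 OR s6 OR s7 = 0 OR 1 OR 1 = 1
s15 = s12 AND s3 = 1 AND 1 = 1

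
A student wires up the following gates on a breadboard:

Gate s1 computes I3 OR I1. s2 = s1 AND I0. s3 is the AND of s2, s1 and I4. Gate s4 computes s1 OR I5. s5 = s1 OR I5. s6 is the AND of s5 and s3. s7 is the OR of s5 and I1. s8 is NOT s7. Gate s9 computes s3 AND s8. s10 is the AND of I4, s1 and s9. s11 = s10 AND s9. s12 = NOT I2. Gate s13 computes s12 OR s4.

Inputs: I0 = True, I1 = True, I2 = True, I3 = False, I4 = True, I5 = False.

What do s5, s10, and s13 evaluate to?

s5 = True, s10 = False, s13 = True

s1 = I3 OR I1 = False OR True = True
s2 = s1 AND I0 = True AND True = True
s3 = s2 AND s1 AND I4 = True AND True AND True = True
s4 = s1 OR I5 = True OR False = True
s5 = s1 OR I5 = True OR False = True
s7 = s5 OR I1 = True OR True = True
s8 = NOT s7 = NOT True = False
s9 = s3 AND s8 = True AND False = False
s10 = I4 AND s1 AND s9 = True AND True AND False = False
s12 = NOT I2 = NOT True = False
s13 = s12 OR s4 = False OR True = True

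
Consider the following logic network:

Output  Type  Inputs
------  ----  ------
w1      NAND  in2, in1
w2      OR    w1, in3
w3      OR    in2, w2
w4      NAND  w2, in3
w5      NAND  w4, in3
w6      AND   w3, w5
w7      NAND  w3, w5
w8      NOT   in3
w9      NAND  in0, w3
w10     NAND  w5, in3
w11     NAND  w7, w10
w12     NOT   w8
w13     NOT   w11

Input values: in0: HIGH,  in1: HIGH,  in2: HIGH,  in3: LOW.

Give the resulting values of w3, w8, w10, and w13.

w3 = HIGH; w8 = HIGH; w10 = HIGH; w13 = LOW

w1 = in2 NAND in1 = HIGH NAND HIGH = LOW
w2 = w1 OR in3 = LOW OR LOW = LOW
w3 = in2 OR w2 = HIGH OR LOW = HIGH
w4 = w2 NAND in3 = LOW NAND LOW = HIGH
w5 = w4 NAND in3 = HIGH NAND LOW = HIGH
w7 = w3 NAND w5 = HIGH NAND HIGH = LOW
w8 = NOT in3 = NOT LOW = HIGH
w10 = w5 NAND in3 = HIGH NAND LOW = HIGH
w11 = w7 NAND w10 = LOW NAND HIGH = HIGH
w13 = NOT w11 = NOT HIGH = LOW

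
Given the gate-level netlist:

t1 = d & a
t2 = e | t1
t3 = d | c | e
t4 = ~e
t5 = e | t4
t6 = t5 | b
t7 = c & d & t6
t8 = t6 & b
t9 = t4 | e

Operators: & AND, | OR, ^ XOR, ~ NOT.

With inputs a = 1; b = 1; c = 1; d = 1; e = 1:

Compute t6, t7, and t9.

t6 = 1  t7 = 1  t9 = 1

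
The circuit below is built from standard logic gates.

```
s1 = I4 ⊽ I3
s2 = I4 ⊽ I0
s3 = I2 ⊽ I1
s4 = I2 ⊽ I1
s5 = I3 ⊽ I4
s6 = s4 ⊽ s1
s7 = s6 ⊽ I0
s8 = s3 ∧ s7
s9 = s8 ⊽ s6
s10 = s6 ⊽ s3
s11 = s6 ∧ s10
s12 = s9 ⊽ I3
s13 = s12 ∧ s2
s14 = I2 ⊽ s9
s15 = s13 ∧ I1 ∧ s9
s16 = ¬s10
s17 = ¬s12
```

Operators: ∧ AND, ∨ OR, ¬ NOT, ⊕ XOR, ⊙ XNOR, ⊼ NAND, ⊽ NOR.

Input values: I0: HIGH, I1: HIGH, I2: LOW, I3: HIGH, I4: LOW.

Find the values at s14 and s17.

s14 = HIGH, s17 = HIGH

s1 = I4 NOR I3 = LOW NOR HIGH = LOW
s3 = I2 NOR I1 = LOW NOR HIGH = LOW
s4 = I2 NOR I1 = LOW NOR HIGH = LOW
s6 = s4 NOR s1 = LOW NOR LOW = HIGH
s7 = s6 NOR I0 = HIGH NOR HIGH = LOW
s8 = s3 AND s7 = LOW AND LOW = LOW
s9 = s8 NOR s6 = LOW NOR HIGH = LOW
s12 = s9 NOR I3 = LOW NOR HIGH = LOW
s14 = I2 NOR s9 = LOW NOR LOW = HIGH
s17 = NOT s12 = NOT LOW = HIGH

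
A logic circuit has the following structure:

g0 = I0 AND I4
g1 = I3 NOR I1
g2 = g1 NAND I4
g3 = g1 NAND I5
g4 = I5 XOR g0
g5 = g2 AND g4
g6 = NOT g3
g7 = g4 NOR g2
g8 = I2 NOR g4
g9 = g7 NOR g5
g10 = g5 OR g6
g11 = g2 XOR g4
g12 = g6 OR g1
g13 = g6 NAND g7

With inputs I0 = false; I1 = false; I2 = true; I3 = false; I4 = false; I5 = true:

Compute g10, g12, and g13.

g10 = true, g12 = true, g13 = true

g0 = I0 AND I4 = false AND false = false
g1 = I3 NOR I1 = false NOR false = true
g2 = g1 NAND I4 = true NAND false = true
g3 = g1 NAND I5 = true NAND true = false
g4 = I5 XOR g0 = true XOR false = true
g5 = g2 AND g4 = true AND true = true
g6 = NOT g3 = NOT false = true
g7 = g4 NOR g2 = true NOR true = false
g10 = g5 OR g6 = true OR true = true
g12 = g6 OR g1 = true OR true = true
g13 = g6 NAND g7 = true NAND false = true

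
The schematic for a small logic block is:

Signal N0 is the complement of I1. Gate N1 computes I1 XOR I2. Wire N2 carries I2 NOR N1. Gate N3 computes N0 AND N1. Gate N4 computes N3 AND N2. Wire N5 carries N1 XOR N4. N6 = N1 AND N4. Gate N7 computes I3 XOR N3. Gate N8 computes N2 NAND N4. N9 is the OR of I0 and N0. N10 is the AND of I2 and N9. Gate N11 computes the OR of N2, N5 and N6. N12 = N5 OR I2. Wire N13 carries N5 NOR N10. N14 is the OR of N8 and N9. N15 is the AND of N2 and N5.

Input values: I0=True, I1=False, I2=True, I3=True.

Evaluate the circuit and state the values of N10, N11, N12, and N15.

N10 = True  N11 = True  N12 = True  N15 = False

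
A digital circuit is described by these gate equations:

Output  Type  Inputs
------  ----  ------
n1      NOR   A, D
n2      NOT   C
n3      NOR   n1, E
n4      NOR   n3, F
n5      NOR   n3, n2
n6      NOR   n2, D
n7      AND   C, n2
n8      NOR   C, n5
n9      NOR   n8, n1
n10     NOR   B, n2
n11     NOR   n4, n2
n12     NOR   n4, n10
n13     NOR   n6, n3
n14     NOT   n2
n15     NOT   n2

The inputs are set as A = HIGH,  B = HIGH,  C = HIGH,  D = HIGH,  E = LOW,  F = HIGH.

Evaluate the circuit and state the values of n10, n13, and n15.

n1 = A NOR D = HIGH NOR HIGH = LOW
n2 = NOT C = NOT HIGH = LOW
n3 = n1 NOR E = LOW NOR LOW = HIGH
n6 = n2 NOR D = LOW NOR HIGH = LOW
n10 = B NOR n2 = HIGH NOR LOW = LOW
n13 = n6 NOR n3 = LOW NOR HIGH = LOW
n15 = NOT n2 = NOT LOW = HIGH

n10 = LOW, n13 = LOW, n15 = HIGH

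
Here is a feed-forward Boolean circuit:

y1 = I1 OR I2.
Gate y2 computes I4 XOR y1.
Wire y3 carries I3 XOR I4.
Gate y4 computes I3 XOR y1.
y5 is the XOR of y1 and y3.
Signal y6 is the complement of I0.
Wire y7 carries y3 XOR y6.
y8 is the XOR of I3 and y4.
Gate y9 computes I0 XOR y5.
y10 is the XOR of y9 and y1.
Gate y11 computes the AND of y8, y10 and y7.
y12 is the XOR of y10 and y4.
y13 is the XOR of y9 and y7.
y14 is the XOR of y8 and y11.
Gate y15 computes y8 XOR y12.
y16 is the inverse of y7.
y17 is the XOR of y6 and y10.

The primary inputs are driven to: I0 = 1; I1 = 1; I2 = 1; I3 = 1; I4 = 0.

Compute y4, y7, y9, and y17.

y4 = 0, y7 = 1, y9 = 1, y17 = 0

y1 = I1 OR I2 = 1 OR 1 = 1
y3 = I3 XOR I4 = 1 XOR 0 = 1
y4 = I3 XOR y1 = 1 XOR 1 = 0
y5 = y1 XOR y3 = 1 XOR 1 = 0
y6 = NOT I0 = NOT 1 = 0
y7 = y3 XOR y6 = 1 XOR 0 = 1
y9 = I0 XOR y5 = 1 XOR 0 = 1
y10 = y9 XOR y1 = 1 XOR 1 = 0
y17 = y6 XOR y10 = 0 XOR 0 = 0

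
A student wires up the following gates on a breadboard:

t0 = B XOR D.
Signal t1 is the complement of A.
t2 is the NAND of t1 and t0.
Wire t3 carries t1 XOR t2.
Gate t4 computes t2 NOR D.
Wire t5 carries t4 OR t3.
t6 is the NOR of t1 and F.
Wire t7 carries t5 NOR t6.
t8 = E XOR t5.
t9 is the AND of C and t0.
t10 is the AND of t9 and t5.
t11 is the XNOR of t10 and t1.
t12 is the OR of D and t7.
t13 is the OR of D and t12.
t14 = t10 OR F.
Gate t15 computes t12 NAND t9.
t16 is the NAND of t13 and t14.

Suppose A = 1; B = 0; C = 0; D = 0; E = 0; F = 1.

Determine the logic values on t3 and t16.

t0 = B XOR D = 0 XOR 0 = 0
t1 = NOT A = NOT 1 = 0
t2 = t1 NAND t0 = 0 NAND 0 = 1
t3 = t1 XOR t2 = 0 XOR 1 = 1
t4 = t2 NOR D = 1 NOR 0 = 0
t5 = t4 OR t3 = 0 OR 1 = 1
t6 = t1 NOR F = 0 NOR 1 = 0
t7 = t5 NOR t6 = 1 NOR 0 = 0
t9 = C AND t0 = 0 AND 0 = 0
t10 = t9 AND t5 = 0 AND 1 = 0
t12 = D OR t7 = 0 OR 0 = 0
t13 = D OR t12 = 0 OR 0 = 0
t14 = t10 OR F = 0 OR 1 = 1
t16 = t13 NAND t14 = 0 NAND 1 = 1

t3 = 1, t16 = 1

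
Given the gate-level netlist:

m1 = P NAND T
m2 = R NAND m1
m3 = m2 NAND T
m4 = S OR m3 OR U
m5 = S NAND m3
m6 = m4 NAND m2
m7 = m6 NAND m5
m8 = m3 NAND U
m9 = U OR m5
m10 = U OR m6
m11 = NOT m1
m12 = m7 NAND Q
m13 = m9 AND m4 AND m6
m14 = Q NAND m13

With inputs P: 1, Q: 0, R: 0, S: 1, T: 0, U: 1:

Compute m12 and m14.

m12 = 1, m14 = 1

m1 = P NAND T = 1 NAND 0 = 1
m2 = R NAND m1 = 0 NAND 1 = 1
m3 = m2 NAND T = 1 NAND 0 = 1
m4 = S OR m3 OR U = 1 OR 1 OR 1 = 1
m5 = S NAND m3 = 1 NAND 1 = 0
m6 = m4 NAND m2 = 1 NAND 1 = 0
m7 = m6 NAND m5 = 0 NAND 0 = 1
m9 = U OR m5 = 1 OR 0 = 1
m12 = m7 NAND Q = 1 NAND 0 = 1
m13 = m9 AND m4 AND m6 = 1 AND 1 AND 0 = 0
m14 = Q NAND m13 = 0 NAND 0 = 1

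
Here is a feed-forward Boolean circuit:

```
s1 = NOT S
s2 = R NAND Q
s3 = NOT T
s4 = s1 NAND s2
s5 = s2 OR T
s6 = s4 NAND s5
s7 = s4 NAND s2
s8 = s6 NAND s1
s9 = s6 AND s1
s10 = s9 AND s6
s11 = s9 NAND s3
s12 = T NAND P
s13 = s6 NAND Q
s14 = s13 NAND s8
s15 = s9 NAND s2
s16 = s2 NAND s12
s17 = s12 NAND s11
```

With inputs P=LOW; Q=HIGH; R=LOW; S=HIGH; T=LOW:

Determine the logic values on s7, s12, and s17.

s7 = LOW, s12 = HIGH, s17 = LOW

s1 = NOT S = NOT HIGH = LOW
s2 = R NAND Q = LOW NAND HIGH = HIGH
s3 = NOT T = NOT LOW = HIGH
s4 = s1 NAND s2 = LOW NAND HIGH = HIGH
s5 = s2 OR T = HIGH OR LOW = HIGH
s6 = s4 NAND s5 = HIGH NAND HIGH = LOW
s7 = s4 NAND s2 = HIGH NAND HIGH = LOW
s9 = s6 AND s1 = LOW AND LOW = LOW
s11 = s9 NAND s3 = LOW NAND HIGH = HIGH
s12 = T NAND P = LOW NAND LOW = HIGH
s17 = s12 NAND s11 = HIGH NAND HIGH = LOW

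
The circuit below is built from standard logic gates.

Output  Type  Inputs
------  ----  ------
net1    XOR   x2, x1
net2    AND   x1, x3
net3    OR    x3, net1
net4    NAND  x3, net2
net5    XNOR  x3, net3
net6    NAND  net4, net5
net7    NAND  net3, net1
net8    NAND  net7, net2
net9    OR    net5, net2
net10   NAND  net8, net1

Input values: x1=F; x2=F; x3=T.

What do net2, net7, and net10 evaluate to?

net2 = F; net7 = T; net10 = T

net1 = x2 XOR x1 = F XOR F = F
net2 = x1 AND x3 = F AND T = F
net3 = x3 OR net1 = T OR F = T
net7 = net3 NAND net1 = T NAND F = T
net8 = net7 NAND net2 = T NAND F = T
net10 = net8 NAND net1 = T NAND F = T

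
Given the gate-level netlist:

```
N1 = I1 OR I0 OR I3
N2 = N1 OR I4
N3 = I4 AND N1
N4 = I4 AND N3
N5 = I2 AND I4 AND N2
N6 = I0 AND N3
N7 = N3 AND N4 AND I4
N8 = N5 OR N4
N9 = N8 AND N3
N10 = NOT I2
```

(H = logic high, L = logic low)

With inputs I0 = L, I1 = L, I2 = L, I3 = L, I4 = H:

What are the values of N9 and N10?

N9 = L; N10 = H

N1 = I1 OR I0 OR I3 = L OR L OR L = L
N2 = N1 OR I4 = L OR H = H
N3 = I4 AND N1 = H AND L = L
N4 = I4 AND N3 = H AND L = L
N5 = I2 AND I4 AND N2 = L AND H AND H = L
N8 = N5 OR N4 = L OR L = L
N9 = N8 AND N3 = L AND L = L
N10 = NOT I2 = NOT L = H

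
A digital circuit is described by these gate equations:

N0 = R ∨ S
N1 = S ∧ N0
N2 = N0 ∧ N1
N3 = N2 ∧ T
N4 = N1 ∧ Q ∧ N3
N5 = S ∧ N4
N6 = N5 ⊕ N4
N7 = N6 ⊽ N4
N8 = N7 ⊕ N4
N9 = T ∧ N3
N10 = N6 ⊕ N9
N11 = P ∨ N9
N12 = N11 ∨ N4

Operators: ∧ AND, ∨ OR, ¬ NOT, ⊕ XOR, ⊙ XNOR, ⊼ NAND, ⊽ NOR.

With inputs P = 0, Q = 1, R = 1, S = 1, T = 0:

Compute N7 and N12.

N0 = R OR S = 1 OR 1 = 1
N1 = S AND N0 = 1 AND 1 = 1
N2 = N0 AND N1 = 1 AND 1 = 1
N3 = N2 AND T = 1 AND 0 = 0
N4 = N1 AND Q AND N3 = 1 AND 1 AND 0 = 0
N5 = S AND N4 = 1 AND 0 = 0
N6 = N5 XOR N4 = 0 XOR 0 = 0
N7 = N6 NOR N4 = 0 NOR 0 = 1
N9 = T AND N3 = 0 AND 0 = 0
N11 = P OR N9 = 0 OR 0 = 0
N12 = N11 OR N4 = 0 OR 0 = 0

N7 = 1  N12 = 0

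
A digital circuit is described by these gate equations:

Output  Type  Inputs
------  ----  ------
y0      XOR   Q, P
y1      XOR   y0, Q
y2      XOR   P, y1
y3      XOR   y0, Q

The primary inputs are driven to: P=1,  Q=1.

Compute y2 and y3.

y0 = Q XOR P = 1 XOR 1 = 0
y1 = y0 XOR Q = 0 XOR 1 = 1
y2 = P XOR y1 = 1 XOR 1 = 0
y3 = y0 XOR Q = 0 XOR 1 = 1

y2 = 0; y3 = 1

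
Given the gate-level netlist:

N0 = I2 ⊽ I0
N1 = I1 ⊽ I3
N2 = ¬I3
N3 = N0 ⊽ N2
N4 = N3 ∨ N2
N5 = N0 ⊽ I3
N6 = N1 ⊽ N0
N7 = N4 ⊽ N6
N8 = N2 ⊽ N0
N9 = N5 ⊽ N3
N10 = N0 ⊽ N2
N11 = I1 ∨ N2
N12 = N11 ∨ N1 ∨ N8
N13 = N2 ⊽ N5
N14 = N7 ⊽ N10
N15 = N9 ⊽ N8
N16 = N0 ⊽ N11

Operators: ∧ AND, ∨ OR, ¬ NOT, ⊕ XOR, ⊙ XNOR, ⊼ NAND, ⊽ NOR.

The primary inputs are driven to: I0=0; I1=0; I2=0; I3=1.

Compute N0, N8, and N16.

N0 = 1, N8 = 0, N16 = 0

N0 = I2 NOR I0 = 0 NOR 0 = 1
N2 = NOT I3 = NOT 1 = 0
N8 = N2 NOR N0 = 0 NOR 1 = 0
N11 = I1 OR N2 = 0 OR 0 = 0
N16 = N0 NOR N11 = 1 NOR 0 = 0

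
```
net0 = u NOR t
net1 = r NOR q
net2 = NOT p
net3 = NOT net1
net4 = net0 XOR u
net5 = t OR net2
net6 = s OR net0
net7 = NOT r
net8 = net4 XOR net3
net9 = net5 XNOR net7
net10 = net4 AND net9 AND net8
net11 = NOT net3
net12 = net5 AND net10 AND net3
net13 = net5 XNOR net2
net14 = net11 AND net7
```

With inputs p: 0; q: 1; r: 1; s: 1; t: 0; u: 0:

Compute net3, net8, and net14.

net0 = u NOR t = 0 NOR 0 = 1
net1 = r NOR q = 1 NOR 1 = 0
net3 = NOT net1 = NOT 0 = 1
net4 = net0 XOR u = 1 XOR 0 = 1
net7 = NOT r = NOT 1 = 0
net8 = net4 XOR net3 = 1 XOR 1 = 0
net11 = NOT net3 = NOT 1 = 0
net14 = net11 AND net7 = 0 AND 0 = 0

net3 = 1  net8 = 0  net14 = 0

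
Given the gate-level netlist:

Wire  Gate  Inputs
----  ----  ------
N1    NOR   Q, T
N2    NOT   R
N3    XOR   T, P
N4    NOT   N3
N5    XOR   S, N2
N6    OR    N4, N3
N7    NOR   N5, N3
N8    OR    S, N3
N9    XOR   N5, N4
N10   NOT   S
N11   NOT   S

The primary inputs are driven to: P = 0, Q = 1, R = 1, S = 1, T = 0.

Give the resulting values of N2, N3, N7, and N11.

N2 = 0  N3 = 0  N7 = 0  N11 = 0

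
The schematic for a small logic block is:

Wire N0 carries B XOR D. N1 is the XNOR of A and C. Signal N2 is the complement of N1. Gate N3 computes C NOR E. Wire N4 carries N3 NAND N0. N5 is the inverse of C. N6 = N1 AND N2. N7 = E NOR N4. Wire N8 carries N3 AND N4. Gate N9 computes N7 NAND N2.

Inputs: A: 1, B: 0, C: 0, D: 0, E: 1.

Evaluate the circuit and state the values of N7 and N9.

N7 = 0  N9 = 1

N0 = B XOR D = 0 XOR 0 = 0
N1 = A XNOR C = 1 XNOR 0 = 0
N2 = NOT N1 = NOT 0 = 1
N3 = C NOR E = 0 NOR 1 = 0
N4 = N3 NAND N0 = 0 NAND 0 = 1
N7 = E NOR N4 = 1 NOR 1 = 0
N9 = N7 NAND N2 = 0 NAND 1 = 1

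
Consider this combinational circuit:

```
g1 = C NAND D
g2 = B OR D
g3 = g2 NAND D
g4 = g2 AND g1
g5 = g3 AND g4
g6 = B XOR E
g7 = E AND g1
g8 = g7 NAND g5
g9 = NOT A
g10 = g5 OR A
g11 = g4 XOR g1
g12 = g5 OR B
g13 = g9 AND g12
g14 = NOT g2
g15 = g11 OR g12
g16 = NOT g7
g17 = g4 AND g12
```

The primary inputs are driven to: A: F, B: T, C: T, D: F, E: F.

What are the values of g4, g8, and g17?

g1 = C NAND D = T NAND F = T
g2 = B OR D = T OR F = T
g3 = g2 NAND D = T NAND F = T
g4 = g2 AND g1 = T AND T = T
g5 = g3 AND g4 = T AND T = T
g7 = E AND g1 = F AND T = F
g8 = g7 NAND g5 = F NAND T = T
g12 = g5 OR B = T OR T = T
g17 = g4 AND g12 = T AND T = T

g4 = T  g8 = T  g17 = T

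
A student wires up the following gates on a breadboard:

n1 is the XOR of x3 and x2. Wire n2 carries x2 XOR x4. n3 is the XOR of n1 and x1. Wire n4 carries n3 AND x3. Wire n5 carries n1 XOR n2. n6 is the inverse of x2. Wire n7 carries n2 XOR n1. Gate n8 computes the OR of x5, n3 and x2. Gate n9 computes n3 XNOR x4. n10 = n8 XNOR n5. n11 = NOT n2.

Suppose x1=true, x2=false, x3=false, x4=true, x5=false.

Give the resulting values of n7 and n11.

n7 = true; n11 = false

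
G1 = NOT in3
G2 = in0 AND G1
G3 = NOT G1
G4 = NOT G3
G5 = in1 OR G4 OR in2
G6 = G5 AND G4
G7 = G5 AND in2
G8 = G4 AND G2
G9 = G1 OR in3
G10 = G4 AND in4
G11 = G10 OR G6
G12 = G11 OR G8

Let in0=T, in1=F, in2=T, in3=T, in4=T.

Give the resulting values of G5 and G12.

G5 = T, G12 = F

G1 = NOT in3 = NOT T = F
G2 = in0 AND G1 = T AND F = F
G3 = NOT G1 = NOT F = T
G4 = NOT G3 = NOT T = F
G5 = in1 OR G4 OR in2 = F OR F OR T = T
G6 = G5 AND G4 = T AND F = F
G8 = G4 AND G2 = F AND F = F
G10 = G4 AND in4 = F AND T = F
G11 = G10 OR G6 = F OR F = F
G12 = G11 OR G8 = F OR F = F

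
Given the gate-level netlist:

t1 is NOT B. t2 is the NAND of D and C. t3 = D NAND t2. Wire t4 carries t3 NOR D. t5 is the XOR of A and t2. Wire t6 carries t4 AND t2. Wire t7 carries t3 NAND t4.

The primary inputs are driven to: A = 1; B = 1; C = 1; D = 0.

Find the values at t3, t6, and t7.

t2 = D NAND C = 0 NAND 1 = 1
t3 = D NAND t2 = 0 NAND 1 = 1
t4 = t3 NOR D = 1 NOR 0 = 0
t6 = t4 AND t2 = 0 AND 1 = 0
t7 = t3 NAND t4 = 1 NAND 0 = 1

t3 = 1, t6 = 0, t7 = 1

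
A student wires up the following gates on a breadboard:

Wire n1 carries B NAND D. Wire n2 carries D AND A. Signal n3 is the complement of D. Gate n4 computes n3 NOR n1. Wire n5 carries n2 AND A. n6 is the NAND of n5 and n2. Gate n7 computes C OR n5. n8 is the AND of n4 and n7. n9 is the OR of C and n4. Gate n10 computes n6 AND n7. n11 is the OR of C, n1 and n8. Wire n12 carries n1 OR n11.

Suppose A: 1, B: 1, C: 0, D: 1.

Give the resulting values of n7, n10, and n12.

n7 = 1, n10 = 0, n12 = 1

n1 = B NAND D = 1 NAND 1 = 0
n2 = D AND A = 1 AND 1 = 1
n3 = NOT D = NOT 1 = 0
n4 = n3 NOR n1 = 0 NOR 0 = 1
n5 = n2 AND A = 1 AND 1 = 1
n6 = n5 NAND n2 = 1 NAND 1 = 0
n7 = C OR n5 = 0 OR 1 = 1
n8 = n4 AND n7 = 1 AND 1 = 1
n10 = n6 AND n7 = 0 AND 1 = 0
n11 = C OR n1 OR n8 = 0 OR 0 OR 1 = 1
n12 = n1 OR n11 = 0 OR 1 = 1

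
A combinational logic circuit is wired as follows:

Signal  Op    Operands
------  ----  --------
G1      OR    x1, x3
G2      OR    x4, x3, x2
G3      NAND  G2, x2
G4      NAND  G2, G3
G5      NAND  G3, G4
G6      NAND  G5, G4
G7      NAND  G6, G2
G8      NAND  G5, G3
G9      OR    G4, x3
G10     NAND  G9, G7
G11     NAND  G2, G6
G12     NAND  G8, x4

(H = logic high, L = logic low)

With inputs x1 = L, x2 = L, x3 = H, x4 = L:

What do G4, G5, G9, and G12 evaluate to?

G4 = L, G5 = H, G9 = H, G12 = H

G2 = x4 OR x3 OR x2 = L OR H OR L = H
G3 = G2 NAND x2 = H NAND L = H
G4 = G2 NAND G3 = H NAND H = L
G5 = G3 NAND G4 = H NAND L = H
G8 = G5 NAND G3 = H NAND H = L
G9 = G4 OR x3 = L OR H = H
G12 = G8 NAND x4 = L NAND L = H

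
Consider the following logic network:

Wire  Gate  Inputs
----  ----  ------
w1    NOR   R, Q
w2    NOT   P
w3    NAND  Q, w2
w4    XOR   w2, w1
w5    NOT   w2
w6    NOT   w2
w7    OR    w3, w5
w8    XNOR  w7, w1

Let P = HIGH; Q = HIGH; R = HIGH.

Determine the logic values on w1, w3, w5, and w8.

w1 = LOW; w3 = HIGH; w5 = HIGH; w8 = LOW

w1 = R NOR Q = HIGH NOR HIGH = LOW
w2 = NOT P = NOT HIGH = LOW
w3 = Q NAND w2 = HIGH NAND LOW = HIGH
w5 = NOT w2 = NOT LOW = HIGH
w7 = w3 OR w5 = HIGH OR HIGH = HIGH
w8 = w7 XNOR w1 = HIGH XNOR LOW = LOW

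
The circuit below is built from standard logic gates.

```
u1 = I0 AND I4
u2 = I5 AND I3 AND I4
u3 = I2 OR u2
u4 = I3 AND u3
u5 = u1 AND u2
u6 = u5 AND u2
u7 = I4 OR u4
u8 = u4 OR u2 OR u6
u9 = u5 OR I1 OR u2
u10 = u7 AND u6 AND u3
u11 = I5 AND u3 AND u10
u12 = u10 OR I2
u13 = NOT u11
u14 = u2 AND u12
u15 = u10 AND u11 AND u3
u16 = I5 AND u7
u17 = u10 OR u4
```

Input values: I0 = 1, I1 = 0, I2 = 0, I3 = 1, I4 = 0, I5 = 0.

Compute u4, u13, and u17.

u4 = 0; u13 = 1; u17 = 0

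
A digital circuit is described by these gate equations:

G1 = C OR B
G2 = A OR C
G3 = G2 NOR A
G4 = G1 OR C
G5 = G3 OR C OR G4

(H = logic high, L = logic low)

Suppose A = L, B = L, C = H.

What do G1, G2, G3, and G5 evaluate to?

G1 = C OR B = H OR L = H
G2 = A OR C = L OR H = H
G3 = G2 NOR A = H NOR L = L
G4 = G1 OR C = H OR H = H
G5 = G3 OR C OR G4 = L OR H OR H = H

G1 = H, G2 = H, G3 = L, G5 = H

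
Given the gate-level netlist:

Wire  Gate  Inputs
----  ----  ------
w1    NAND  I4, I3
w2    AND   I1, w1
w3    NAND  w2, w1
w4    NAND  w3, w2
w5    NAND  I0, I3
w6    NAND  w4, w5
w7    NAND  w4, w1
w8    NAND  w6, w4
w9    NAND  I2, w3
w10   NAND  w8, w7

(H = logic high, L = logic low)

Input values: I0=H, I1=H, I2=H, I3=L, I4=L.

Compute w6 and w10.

w1 = I4 NAND I3 = L NAND L = H
w2 = I1 AND w1 = H AND H = H
w3 = w2 NAND w1 = H NAND H = L
w4 = w3 NAND w2 = L NAND H = H
w5 = I0 NAND I3 = H NAND L = H
w6 = w4 NAND w5 = H NAND H = L
w7 = w4 NAND w1 = H NAND H = L
w8 = w6 NAND w4 = L NAND H = H
w10 = w8 NAND w7 = H NAND L = H

w6 = L, w10 = H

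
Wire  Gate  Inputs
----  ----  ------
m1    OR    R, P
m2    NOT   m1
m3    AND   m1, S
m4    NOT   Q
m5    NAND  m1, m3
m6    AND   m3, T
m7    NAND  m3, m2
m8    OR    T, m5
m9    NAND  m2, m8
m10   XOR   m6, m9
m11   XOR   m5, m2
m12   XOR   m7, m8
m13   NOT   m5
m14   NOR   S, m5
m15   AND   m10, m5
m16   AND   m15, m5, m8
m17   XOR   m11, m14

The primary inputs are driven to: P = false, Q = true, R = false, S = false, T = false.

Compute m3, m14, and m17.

m1 = R OR P = false OR false = false
m2 = NOT m1 = NOT false = true
m3 = m1 AND S = false AND false = false
m5 = m1 NAND m3 = false NAND false = true
m11 = m5 XOR m2 = true XOR true = false
m14 = S NOR m5 = false NOR true = false
m17 = m11 XOR m14 = false XOR false = false

m3 = false, m14 = false, m17 = false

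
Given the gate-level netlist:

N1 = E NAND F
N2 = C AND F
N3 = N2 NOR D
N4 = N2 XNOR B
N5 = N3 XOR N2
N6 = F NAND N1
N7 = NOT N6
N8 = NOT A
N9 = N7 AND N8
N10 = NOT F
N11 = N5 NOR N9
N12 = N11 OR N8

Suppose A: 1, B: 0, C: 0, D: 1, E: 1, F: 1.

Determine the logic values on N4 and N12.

N1 = E NAND F = 1 NAND 1 = 0
N2 = C AND F = 0 AND 1 = 0
N3 = N2 NOR D = 0 NOR 1 = 0
N4 = N2 XNOR B = 0 XNOR 0 = 1
N5 = N3 XOR N2 = 0 XOR 0 = 0
N6 = F NAND N1 = 1 NAND 0 = 1
N7 = NOT N6 = NOT 1 = 0
N8 = NOT A = NOT 1 = 0
N9 = N7 AND N8 = 0 AND 0 = 0
N11 = N5 NOR N9 = 0 NOR 0 = 1
N12 = N11 OR N8 = 1 OR 0 = 1

N4 = 1, N12 = 1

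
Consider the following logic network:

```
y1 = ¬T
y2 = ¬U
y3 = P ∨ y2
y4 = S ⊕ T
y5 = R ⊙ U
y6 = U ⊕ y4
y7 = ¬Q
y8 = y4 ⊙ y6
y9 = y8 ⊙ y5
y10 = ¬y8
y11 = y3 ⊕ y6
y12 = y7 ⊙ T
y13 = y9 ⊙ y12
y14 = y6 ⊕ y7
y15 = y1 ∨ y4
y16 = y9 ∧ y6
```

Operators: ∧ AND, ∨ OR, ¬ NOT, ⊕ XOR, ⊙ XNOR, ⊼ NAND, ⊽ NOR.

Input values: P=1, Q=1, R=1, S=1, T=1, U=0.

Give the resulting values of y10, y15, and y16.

y10 = 0, y15 = 0, y16 = 0

y1 = NOT T = NOT 1 = 0
y4 = S XOR T = 1 XOR 1 = 0
y5 = R XNOR U = 1 XNOR 0 = 0
y6 = U XOR y4 = 0 XOR 0 = 0
y8 = y4 XNOR y6 = 0 XNOR 0 = 1
y9 = y8 XNOR y5 = 1 XNOR 0 = 0
y10 = NOT y8 = NOT 1 = 0
y15 = y1 OR y4 = 0 OR 0 = 0
y16 = y9 AND y6 = 0 AND 0 = 0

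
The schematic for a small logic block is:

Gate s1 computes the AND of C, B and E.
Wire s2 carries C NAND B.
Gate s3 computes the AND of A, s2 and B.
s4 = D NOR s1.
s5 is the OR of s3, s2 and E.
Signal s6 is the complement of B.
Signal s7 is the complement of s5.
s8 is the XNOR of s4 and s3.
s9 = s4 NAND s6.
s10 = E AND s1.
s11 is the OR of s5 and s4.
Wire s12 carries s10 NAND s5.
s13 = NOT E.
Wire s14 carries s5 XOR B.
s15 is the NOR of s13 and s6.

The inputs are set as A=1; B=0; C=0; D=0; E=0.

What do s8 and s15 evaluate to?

s8 = 0, s15 = 0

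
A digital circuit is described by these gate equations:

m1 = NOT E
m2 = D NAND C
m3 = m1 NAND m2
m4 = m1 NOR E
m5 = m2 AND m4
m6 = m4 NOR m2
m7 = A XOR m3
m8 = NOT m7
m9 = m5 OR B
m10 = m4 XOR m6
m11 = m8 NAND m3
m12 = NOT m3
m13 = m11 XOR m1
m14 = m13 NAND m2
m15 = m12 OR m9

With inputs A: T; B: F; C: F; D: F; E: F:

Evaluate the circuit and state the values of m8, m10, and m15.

m1 = NOT E = NOT F = T
m2 = D NAND C = F NAND F = T
m3 = m1 NAND m2 = T NAND T = F
m4 = m1 NOR E = T NOR F = F
m5 = m2 AND m4 = T AND F = F
m6 = m4 NOR m2 = F NOR T = F
m7 = A XOR m3 = T XOR F = T
m8 = NOT m7 = NOT T = F
m9 = m5 OR B = F OR F = F
m10 = m4 XOR m6 = F XOR F = F
m12 = NOT m3 = NOT F = T
m15 = m12 OR m9 = T OR F = T

m8 = F; m10 = F; m15 = T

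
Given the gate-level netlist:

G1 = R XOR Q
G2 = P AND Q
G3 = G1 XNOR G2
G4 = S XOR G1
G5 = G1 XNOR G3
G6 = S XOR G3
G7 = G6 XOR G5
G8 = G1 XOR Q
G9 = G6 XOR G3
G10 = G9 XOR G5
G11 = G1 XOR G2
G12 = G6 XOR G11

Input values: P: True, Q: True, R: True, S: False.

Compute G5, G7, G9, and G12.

G5 = True  G7 = True  G9 = False  G12 = True

G1 = R XOR Q = True XOR True = False
G2 = P AND Q = True AND True = True
G3 = G1 XNOR G2 = False XNOR True = False
G5 = G1 XNOR G3 = False XNOR False = True
G6 = S XOR G3 = False XOR False = False
G7 = G6 XOR G5 = False XOR True = True
G9 = G6 XOR G3 = False XOR False = False
G11 = G1 XOR G2 = False XOR True = True
G12 = G6 XOR G11 = False XOR True = True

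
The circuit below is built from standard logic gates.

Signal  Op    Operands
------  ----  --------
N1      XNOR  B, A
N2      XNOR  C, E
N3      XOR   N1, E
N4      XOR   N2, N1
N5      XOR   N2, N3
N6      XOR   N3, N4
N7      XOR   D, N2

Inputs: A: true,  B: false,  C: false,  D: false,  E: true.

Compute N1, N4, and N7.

N1 = false, N4 = false, N7 = false

N1 = B XNOR A = false XNOR true = false
N2 = C XNOR E = false XNOR true = false
N4 = N2 XOR N1 = false XOR false = false
N7 = D XOR N2 = false XOR false = false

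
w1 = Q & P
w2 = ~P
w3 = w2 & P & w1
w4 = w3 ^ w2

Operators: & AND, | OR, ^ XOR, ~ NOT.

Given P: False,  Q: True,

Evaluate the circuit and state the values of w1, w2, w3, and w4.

w1 = Q AND P = True AND False = False
w2 = NOT P = NOT False = True
w3 = w2 AND P AND w1 = True AND False AND False = False
w4 = w3 XOR w2 = False XOR True = True

w1 = False  w2 = True  w3 = False  w4 = True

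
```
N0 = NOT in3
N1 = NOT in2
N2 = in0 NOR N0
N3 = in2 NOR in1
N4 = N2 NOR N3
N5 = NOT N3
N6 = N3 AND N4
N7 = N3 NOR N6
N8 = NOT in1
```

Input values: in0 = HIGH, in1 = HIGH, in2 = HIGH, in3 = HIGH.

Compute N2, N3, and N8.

N2 = LOW  N3 = LOW  N8 = LOW

N0 = NOT in3 = NOT HIGH = LOW
N2 = in0 NOR N0 = HIGH NOR LOW = LOW
N3 = in2 NOR in1 = HIGH NOR HIGH = LOW
N8 = NOT in1 = NOT HIGH = LOW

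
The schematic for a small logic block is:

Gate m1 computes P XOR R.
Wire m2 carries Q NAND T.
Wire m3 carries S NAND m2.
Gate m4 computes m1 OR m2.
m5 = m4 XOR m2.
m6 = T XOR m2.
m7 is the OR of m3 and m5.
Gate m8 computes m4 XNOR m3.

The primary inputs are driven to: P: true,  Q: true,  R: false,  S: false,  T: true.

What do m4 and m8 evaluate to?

m4 = true, m8 = true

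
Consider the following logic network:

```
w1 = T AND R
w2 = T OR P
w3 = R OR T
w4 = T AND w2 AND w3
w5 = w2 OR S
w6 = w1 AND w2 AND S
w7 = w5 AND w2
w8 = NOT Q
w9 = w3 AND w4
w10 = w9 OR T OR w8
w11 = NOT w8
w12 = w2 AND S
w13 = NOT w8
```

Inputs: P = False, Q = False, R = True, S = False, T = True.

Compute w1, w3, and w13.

w1 = T AND R = True AND True = True
w3 = R OR T = True OR True = True
w8 = NOT Q = NOT False = True
w13 = NOT w8 = NOT True = False

w1 = True  w3 = True  w13 = False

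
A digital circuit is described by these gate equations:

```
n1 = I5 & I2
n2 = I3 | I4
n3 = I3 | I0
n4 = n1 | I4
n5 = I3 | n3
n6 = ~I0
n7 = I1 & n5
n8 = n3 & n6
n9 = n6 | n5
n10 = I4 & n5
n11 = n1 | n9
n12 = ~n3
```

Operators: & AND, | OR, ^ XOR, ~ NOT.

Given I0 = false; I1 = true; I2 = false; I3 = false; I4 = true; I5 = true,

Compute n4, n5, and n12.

n1 = I5 AND I2 = true AND false = false
n3 = I3 OR I0 = false OR false = false
n4 = n1 OR I4 = false OR true = true
n5 = I3 OR n3 = false OR false = false
n12 = NOT n3 = NOT false = true

n4 = true; n5 = false; n12 = true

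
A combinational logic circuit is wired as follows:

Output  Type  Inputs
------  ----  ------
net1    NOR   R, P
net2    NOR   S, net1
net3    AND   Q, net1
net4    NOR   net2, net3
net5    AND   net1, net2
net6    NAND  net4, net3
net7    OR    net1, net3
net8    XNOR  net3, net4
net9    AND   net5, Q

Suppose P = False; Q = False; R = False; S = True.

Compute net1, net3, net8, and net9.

net1 = True; net3 = False; net8 = False; net9 = False

net1 = R NOR P = False NOR False = True
net2 = S NOR net1 = True NOR True = False
net3 = Q AND net1 = False AND True = False
net4 = net2 NOR net3 = False NOR False = True
net5 = net1 AND net2 = True AND False = False
net8 = net3 XNOR net4 = False XNOR True = False
net9 = net5 AND Q = False AND False = False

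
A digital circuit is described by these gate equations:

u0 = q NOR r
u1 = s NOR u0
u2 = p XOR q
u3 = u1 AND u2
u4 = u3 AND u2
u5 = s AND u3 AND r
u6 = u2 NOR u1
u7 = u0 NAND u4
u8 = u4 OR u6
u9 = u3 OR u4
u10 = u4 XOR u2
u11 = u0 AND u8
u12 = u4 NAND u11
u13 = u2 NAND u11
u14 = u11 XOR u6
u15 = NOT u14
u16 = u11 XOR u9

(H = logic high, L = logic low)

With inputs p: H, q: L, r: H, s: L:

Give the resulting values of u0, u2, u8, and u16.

u0 = L  u2 = H  u8 = H  u16 = H

u0 = q NOR r = L NOR H = L
u1 = s NOR u0 = L NOR L = H
u2 = p XOR q = H XOR L = H
u3 = u1 AND u2 = H AND H = H
u4 = u3 AND u2 = H AND H = H
u6 = u2 NOR u1 = H NOR H = L
u8 = u4 OR u6 = H OR L = H
u9 = u3 OR u4 = H OR H = H
u11 = u0 AND u8 = L AND H = L
u16 = u11 XOR u9 = L XOR H = H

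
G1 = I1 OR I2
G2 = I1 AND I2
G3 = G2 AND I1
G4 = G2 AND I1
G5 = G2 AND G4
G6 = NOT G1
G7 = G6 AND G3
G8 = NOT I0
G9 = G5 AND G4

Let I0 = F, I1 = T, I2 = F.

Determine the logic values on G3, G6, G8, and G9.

G3 = F  G6 = F  G8 = T  G9 = F

G1 = I1 OR I2 = T OR F = T
G2 = I1 AND I2 = T AND F = F
G3 = G2 AND I1 = F AND T = F
G4 = G2 AND I1 = F AND T = F
G5 = G2 AND G4 = F AND F = F
G6 = NOT G1 = NOT T = F
G8 = NOT I0 = NOT F = T
G9 = G5 AND G4 = F AND F = F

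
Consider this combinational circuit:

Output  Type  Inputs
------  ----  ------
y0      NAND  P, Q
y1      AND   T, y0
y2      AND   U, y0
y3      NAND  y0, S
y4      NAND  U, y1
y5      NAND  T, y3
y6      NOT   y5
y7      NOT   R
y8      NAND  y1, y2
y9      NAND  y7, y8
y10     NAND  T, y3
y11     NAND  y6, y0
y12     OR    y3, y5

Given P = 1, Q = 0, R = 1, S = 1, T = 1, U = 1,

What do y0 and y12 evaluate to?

y0 = P NAND Q = 1 NAND 0 = 1
y3 = y0 NAND S = 1 NAND 1 = 0
y5 = T NAND y3 = 1 NAND 0 = 1
y12 = y3 OR y5 = 0 OR 1 = 1

y0 = 1  y12 = 1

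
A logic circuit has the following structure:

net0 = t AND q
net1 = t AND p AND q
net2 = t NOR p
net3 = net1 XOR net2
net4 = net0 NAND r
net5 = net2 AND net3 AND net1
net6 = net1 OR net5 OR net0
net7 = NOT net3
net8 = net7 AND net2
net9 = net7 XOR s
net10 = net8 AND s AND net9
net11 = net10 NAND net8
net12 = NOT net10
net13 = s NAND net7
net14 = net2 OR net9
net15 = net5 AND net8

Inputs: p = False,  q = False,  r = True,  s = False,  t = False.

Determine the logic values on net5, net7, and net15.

net5 = False  net7 = False  net15 = False

net1 = t AND p AND q = False AND False AND False = False
net2 = t NOR p = False NOR False = True
net3 = net1 XOR net2 = False XOR True = True
net5 = net2 AND net3 AND net1 = True AND True AND False = False
net7 = NOT net3 = NOT True = False
net8 = net7 AND net2 = False AND True = False
net15 = net5 AND net8 = False AND False = False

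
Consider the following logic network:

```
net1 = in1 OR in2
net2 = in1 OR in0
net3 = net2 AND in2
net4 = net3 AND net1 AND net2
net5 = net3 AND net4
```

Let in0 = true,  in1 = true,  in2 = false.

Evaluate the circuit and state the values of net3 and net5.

net1 = in1 OR in2 = true OR false = true
net2 = in1 OR in0 = true OR true = true
net3 = net2 AND in2 = true AND false = false
net4 = net3 AND net1 AND net2 = false AND true AND true = false
net5 = net3 AND net4 = false AND false = false

net3 = false; net5 = false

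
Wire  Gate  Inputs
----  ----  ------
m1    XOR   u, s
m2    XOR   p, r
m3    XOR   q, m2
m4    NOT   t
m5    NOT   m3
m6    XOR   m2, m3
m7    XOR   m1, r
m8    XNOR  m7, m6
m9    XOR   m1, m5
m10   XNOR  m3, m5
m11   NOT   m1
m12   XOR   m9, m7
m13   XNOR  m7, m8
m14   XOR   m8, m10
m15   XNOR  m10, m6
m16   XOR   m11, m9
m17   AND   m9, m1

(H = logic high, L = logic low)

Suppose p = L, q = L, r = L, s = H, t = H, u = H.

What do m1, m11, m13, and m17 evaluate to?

m1 = u XOR s = H XOR H = L
m2 = p XOR r = L XOR L = L
m3 = q XOR m2 = L XOR L = L
m5 = NOT m3 = NOT L = H
m6 = m2 XOR m3 = L XOR L = L
m7 = m1 XOR r = L XOR L = L
m8 = m7 XNOR m6 = L XNOR L = H
m9 = m1 XOR m5 = L XOR H = H
m11 = NOT m1 = NOT L = H
m13 = m7 XNOR m8 = L XNOR H = L
m17 = m9 AND m1 = H AND L = L

m1 = L, m11 = H, m13 = L, m17 = L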